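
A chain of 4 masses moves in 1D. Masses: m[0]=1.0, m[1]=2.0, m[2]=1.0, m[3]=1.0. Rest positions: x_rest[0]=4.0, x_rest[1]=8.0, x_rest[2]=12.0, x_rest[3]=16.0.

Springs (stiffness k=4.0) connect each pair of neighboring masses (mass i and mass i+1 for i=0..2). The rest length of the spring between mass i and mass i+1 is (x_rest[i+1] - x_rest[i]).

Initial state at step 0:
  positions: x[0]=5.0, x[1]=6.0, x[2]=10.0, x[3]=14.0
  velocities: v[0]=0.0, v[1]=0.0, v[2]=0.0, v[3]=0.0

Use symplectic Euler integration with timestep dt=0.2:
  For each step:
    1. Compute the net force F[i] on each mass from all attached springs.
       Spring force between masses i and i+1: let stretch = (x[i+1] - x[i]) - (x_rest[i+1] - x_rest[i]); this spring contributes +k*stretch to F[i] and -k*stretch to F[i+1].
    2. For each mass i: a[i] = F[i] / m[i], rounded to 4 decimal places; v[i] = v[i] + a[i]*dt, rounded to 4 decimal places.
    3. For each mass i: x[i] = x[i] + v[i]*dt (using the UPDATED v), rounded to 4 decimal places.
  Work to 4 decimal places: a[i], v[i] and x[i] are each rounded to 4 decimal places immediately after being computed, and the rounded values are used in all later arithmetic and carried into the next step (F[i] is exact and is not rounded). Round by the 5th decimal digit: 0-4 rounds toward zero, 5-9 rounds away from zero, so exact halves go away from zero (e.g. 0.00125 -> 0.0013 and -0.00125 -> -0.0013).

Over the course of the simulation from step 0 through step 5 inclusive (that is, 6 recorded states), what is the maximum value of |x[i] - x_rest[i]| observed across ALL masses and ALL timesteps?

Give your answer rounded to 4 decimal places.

Step 0: x=[5.0000 6.0000 10.0000 14.0000] v=[0.0000 0.0000 0.0000 0.0000]
Step 1: x=[4.5200 6.2400 10.0000 14.0000] v=[-2.4000 1.2000 0.0000 0.0000]
Step 2: x=[3.6752 6.6432 10.0384 14.0000] v=[-4.2240 2.0160 0.1920 0.0000]
Step 3: x=[2.6653 7.0806 10.1674 14.0061] v=[-5.0496 2.1869 0.6451 0.0307]
Step 4: x=[1.7218 7.4117 10.4167 14.0380] v=[-4.7174 1.6555 1.2466 0.1597]
Step 5: x=[1.0487 7.5280 10.7646 14.1305] v=[-3.3655 0.5815 1.7396 0.4627]
Max displacement = 2.9513

Answer: 2.9513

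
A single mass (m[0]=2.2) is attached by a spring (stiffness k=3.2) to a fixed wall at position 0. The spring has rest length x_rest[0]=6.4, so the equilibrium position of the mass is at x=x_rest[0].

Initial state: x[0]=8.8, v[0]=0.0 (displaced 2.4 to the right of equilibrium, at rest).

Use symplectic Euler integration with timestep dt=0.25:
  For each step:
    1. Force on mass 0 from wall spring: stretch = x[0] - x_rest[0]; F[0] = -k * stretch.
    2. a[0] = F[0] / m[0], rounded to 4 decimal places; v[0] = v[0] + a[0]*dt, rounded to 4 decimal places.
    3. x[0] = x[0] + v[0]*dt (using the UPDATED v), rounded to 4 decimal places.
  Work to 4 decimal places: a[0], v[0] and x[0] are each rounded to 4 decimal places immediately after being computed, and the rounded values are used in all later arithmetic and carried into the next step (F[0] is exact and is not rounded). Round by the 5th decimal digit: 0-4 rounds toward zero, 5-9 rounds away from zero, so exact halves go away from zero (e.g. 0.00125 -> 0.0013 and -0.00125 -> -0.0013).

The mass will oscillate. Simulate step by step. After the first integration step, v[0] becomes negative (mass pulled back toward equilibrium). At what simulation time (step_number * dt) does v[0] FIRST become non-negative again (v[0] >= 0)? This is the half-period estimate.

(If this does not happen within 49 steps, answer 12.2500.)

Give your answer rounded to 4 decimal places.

Answer: 2.7500

Derivation:
Step 0: x=[8.8000] v=[0.0000]
Step 1: x=[8.5818] v=[-0.8727]
Step 2: x=[8.1653] v=[-1.6661]
Step 3: x=[7.5883] v=[-2.3080]
Step 4: x=[6.9033] v=[-2.7401]
Step 5: x=[6.1725] v=[-2.9231]
Step 6: x=[5.4624] v=[-2.8404]
Step 7: x=[4.8375] v=[-2.4995]
Step 8: x=[4.3547] v=[-1.9313]
Step 9: x=[4.0578] v=[-1.1876]
Step 10: x=[3.9738] v=[-0.3359]
Step 11: x=[4.1104] v=[0.5464]
First v>=0 after going negative at step 11, time=2.7500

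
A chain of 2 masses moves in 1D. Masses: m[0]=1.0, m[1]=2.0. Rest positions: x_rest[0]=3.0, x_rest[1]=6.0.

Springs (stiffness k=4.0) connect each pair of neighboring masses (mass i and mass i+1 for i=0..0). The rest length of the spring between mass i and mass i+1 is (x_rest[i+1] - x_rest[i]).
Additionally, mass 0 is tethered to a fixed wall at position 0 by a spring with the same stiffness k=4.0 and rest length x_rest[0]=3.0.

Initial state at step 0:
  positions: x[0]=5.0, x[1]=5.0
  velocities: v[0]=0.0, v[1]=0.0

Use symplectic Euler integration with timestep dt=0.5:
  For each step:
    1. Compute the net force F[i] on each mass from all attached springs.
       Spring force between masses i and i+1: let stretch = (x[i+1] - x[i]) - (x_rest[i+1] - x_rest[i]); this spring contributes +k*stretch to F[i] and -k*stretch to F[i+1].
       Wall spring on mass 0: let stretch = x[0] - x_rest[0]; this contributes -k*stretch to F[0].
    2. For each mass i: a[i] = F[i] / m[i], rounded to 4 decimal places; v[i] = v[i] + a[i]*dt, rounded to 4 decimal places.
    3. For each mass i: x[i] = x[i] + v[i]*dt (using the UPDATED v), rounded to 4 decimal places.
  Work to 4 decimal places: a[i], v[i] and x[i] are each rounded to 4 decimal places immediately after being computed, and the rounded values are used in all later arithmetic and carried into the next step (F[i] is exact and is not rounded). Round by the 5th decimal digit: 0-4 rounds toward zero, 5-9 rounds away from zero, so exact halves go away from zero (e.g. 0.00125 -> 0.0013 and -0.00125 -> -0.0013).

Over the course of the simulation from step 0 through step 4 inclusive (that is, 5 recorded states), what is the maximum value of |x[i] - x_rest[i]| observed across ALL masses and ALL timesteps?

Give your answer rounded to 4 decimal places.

Step 0: x=[5.0000 5.0000] v=[0.0000 0.0000]
Step 1: x=[0.0000 6.5000] v=[-10.0000 3.0000]
Step 2: x=[1.5000 6.2500] v=[3.0000 -0.5000]
Step 3: x=[6.2500 5.1250] v=[9.5000 -2.2500]
Step 4: x=[3.6250 6.0625] v=[-5.2500 1.8750]
Max displacement = 3.2500

Answer: 3.2500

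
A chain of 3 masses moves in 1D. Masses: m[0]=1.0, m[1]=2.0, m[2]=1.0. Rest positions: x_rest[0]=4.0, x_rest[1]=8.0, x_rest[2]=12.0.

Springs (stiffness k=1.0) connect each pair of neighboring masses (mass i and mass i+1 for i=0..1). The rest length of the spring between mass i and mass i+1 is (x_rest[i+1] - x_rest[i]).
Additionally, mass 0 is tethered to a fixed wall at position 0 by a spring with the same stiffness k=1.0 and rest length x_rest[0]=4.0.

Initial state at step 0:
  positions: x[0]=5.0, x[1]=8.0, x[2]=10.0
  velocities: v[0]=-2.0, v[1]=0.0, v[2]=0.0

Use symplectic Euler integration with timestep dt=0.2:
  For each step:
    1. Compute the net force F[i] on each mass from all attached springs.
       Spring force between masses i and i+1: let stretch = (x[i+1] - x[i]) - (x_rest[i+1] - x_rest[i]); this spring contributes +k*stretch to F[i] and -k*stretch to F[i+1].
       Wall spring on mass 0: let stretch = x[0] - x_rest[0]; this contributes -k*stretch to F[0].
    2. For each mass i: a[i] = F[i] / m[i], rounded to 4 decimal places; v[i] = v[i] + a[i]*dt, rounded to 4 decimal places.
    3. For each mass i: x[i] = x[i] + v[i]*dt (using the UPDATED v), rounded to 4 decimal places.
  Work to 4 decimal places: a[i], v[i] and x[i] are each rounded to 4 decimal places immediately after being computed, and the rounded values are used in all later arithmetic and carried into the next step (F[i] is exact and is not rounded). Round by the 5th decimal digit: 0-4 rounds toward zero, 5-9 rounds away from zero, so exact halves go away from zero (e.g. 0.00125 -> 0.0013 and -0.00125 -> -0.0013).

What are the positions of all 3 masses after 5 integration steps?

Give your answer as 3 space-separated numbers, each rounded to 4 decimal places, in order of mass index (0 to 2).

Answer: 2.5663 7.5874 11.0590

Derivation:
Step 0: x=[5.0000 8.0000 10.0000] v=[-2.0000 0.0000 0.0000]
Step 1: x=[4.5200 7.9800 10.0800] v=[-2.4000 -0.1000 0.4000]
Step 2: x=[3.9976 7.9328 10.2360] v=[-2.6120 -0.2360 0.7800]
Step 3: x=[3.4727 7.8530 10.4599] v=[-2.6245 -0.3992 1.1194]
Step 4: x=[2.9841 7.7377 10.7395] v=[-2.4430 -0.5765 1.3980]
Step 5: x=[2.5663 7.5874 11.0590] v=[-2.0891 -0.7517 1.5976]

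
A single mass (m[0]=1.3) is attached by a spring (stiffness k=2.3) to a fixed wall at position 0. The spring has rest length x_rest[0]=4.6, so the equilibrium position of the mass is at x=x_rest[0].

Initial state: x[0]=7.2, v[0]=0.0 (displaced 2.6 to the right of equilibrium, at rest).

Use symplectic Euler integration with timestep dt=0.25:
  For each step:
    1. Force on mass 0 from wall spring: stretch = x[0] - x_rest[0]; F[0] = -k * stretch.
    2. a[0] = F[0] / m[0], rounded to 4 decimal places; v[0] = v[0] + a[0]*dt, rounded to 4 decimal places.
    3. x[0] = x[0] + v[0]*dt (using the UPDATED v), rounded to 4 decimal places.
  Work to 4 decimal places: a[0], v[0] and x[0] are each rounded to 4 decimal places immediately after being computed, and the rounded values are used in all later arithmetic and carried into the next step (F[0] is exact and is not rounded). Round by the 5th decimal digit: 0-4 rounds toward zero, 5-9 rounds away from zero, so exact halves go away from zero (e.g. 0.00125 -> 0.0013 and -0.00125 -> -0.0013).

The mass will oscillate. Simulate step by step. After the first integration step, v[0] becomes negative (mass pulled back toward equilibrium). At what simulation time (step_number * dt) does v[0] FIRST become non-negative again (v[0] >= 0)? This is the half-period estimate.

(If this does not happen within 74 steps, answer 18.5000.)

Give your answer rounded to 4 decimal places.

Answer: 2.5000

Derivation:
Step 0: x=[7.2000] v=[0.0000]
Step 1: x=[6.9125] v=[-1.1500]
Step 2: x=[6.3693] v=[-2.1728]
Step 3: x=[5.6305] v=[-2.9554]
Step 4: x=[4.7777] v=[-3.4112]
Step 5: x=[3.9053] v=[-3.4898]
Step 6: x=[3.1097] v=[-3.1825]
Step 7: x=[2.4789] v=[-2.5233]
Step 8: x=[2.0826] v=[-1.5851]
Step 9: x=[1.9647] v=[-0.4716]
Step 10: x=[2.1382] v=[0.6940]
First v>=0 after going negative at step 10, time=2.5000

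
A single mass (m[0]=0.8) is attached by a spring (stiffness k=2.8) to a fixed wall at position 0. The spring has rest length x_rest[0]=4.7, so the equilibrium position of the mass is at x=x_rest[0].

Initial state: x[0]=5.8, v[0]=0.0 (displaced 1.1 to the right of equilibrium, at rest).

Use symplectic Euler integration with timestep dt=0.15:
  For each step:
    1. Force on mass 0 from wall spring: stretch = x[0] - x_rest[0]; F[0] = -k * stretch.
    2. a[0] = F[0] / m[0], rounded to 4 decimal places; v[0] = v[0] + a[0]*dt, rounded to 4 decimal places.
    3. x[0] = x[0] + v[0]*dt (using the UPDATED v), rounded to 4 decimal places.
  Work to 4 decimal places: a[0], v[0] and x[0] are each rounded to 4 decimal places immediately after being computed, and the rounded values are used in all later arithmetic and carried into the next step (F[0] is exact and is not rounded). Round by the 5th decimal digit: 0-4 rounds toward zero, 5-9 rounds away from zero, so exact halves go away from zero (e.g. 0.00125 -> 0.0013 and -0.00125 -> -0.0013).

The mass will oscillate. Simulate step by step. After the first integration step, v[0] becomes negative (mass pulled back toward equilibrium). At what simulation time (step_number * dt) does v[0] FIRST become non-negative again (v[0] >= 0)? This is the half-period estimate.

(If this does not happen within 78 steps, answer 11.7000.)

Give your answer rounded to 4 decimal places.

Answer: 1.8000

Derivation:
Step 0: x=[5.8000] v=[0.0000]
Step 1: x=[5.7134] v=[-0.5775]
Step 2: x=[5.5470] v=[-1.1095]
Step 3: x=[5.3139] v=[-1.5542]
Step 4: x=[5.0324] v=[-1.8765]
Step 5: x=[4.7248] v=[-2.0510]
Step 6: x=[4.4152] v=[-2.0640]
Step 7: x=[4.1280] v=[-1.9145]
Step 8: x=[3.8859] v=[-1.6142]
Step 9: x=[3.7079] v=[-1.1868]
Step 10: x=[3.6080] v=[-0.6659]
Step 11: x=[3.5941] v=[-0.0926]
Step 12: x=[3.6673] v=[0.4880]
First v>=0 after going negative at step 12, time=1.8000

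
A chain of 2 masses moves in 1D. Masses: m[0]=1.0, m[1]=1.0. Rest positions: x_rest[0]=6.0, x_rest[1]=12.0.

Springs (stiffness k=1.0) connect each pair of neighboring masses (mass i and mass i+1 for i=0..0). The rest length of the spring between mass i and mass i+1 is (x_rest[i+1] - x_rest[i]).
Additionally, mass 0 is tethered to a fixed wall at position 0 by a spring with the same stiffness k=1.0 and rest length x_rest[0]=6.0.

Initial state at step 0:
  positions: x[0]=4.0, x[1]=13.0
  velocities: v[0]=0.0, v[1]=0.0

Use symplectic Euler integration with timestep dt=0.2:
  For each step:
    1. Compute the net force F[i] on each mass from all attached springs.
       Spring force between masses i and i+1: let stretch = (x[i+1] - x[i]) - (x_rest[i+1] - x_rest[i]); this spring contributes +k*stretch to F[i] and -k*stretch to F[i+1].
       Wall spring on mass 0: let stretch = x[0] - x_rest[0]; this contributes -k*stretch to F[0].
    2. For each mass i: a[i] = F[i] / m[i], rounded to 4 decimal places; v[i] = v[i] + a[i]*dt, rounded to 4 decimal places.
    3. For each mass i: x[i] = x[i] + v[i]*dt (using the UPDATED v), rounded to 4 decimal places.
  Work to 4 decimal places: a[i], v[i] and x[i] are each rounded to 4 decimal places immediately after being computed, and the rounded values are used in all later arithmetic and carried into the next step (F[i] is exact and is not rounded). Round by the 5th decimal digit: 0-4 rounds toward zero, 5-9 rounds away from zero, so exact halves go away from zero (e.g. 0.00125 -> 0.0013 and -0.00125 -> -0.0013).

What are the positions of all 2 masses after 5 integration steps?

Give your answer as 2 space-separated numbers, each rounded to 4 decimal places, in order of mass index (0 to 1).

Step 0: x=[4.0000 13.0000] v=[0.0000 0.0000]
Step 1: x=[4.2000 12.8800] v=[1.0000 -0.6000]
Step 2: x=[4.5792 12.6528] v=[1.8960 -1.1360]
Step 3: x=[5.0982 12.3427] v=[2.5949 -1.5507]
Step 4: x=[5.7030 11.9828] v=[3.0242 -1.7996]
Step 5: x=[6.3309 11.6117] v=[3.1396 -1.8556]

Answer: 6.3309 11.6117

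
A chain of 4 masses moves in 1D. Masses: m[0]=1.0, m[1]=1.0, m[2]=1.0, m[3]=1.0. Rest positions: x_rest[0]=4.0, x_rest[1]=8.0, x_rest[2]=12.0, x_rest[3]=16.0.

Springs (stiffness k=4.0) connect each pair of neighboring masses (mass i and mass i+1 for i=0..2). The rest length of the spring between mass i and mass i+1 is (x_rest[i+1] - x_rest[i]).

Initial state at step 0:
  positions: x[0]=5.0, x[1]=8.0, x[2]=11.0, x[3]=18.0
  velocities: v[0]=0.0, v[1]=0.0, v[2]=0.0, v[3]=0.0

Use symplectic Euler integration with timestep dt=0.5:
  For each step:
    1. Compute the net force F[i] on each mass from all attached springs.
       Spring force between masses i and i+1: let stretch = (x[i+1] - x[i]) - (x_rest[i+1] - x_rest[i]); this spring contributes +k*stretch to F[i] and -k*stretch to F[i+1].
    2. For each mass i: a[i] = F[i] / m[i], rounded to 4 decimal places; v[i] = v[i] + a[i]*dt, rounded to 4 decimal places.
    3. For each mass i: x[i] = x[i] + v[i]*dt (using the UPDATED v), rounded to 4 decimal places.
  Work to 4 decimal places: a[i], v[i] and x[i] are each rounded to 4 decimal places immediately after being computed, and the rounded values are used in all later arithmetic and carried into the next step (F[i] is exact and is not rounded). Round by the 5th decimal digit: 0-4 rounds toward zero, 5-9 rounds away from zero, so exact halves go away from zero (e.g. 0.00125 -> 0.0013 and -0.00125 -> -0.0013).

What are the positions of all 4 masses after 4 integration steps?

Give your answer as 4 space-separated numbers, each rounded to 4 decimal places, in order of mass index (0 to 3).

Step 0: x=[5.0000 8.0000 11.0000 18.0000] v=[0.0000 0.0000 0.0000 0.0000]
Step 1: x=[4.0000 8.0000 15.0000 15.0000] v=[-2.0000 0.0000 8.0000 -6.0000]
Step 2: x=[3.0000 11.0000 12.0000 16.0000] v=[-2.0000 6.0000 -6.0000 2.0000]
Step 3: x=[6.0000 7.0000 12.0000 17.0000] v=[6.0000 -8.0000 0.0000 2.0000]
Step 4: x=[6.0000 7.0000 12.0000 17.0000] v=[0.0000 0.0000 0.0000 0.0000]

Answer: 6.0000 7.0000 12.0000 17.0000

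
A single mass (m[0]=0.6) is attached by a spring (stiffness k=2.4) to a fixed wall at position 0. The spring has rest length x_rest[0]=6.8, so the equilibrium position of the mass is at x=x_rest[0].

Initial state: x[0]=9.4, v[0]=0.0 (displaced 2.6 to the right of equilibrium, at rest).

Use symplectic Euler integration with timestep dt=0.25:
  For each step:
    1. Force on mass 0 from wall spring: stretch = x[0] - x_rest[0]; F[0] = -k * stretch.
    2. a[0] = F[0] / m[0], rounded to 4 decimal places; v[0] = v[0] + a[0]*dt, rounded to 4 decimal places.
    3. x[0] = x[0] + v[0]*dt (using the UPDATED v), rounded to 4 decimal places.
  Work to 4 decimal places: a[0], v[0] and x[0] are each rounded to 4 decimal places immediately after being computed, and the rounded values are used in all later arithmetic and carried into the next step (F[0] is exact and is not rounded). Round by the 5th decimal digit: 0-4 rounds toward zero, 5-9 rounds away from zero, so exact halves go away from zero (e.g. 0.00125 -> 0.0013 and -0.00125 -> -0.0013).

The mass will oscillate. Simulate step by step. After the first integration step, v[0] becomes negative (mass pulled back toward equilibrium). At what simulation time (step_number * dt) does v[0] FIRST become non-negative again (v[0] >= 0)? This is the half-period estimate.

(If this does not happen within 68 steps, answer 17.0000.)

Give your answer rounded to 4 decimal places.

Step 0: x=[9.4000] v=[0.0000]
Step 1: x=[8.7500] v=[-2.6000]
Step 2: x=[7.6125] v=[-4.5500]
Step 3: x=[6.2719] v=[-5.3625]
Step 4: x=[5.0633] v=[-4.8344]
Step 5: x=[4.2889] v=[-3.0977]
Step 6: x=[4.1423] v=[-0.5866]
Step 7: x=[4.6601] v=[2.0711]
First v>=0 after going negative at step 7, time=1.7500

Answer: 1.7500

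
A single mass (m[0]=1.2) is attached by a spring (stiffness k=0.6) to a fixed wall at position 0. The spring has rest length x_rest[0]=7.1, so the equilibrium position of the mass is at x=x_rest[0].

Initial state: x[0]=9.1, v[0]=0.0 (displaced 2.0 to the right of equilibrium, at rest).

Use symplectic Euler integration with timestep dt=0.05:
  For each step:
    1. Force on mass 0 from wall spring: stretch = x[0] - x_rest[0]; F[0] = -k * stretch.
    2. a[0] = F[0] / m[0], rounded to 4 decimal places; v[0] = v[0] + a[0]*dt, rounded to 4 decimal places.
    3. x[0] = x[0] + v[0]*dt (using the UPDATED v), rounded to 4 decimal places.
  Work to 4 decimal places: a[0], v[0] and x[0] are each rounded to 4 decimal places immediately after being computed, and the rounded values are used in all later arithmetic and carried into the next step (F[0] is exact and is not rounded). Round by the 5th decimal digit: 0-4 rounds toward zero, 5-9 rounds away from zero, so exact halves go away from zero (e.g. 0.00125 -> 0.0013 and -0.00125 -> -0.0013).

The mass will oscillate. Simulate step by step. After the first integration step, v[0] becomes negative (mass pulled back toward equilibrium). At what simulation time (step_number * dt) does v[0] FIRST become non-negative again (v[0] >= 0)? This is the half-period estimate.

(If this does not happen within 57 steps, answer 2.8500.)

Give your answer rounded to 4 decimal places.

Step 0: x=[9.1000] v=[0.0000]
Step 1: x=[9.0975] v=[-0.0500]
Step 2: x=[9.0925] v=[-0.0999]
Step 3: x=[9.0850] v=[-0.1497]
Step 4: x=[9.0750] v=[-0.1993]
Step 5: x=[9.0626] v=[-0.2487]
Step 6: x=[9.0477] v=[-0.2978]
Step 7: x=[9.0304] v=[-0.3465]
Step 8: x=[9.0107] v=[-0.3948]
Step 9: x=[8.9886] v=[-0.4426]
Step 10: x=[8.9641] v=[-0.4898]
Step 11: x=[8.9373] v=[-0.5364]
Step 12: x=[8.9082] v=[-0.5823]
Step 13: x=[8.8768] v=[-0.6275]
Step 14: x=[8.8432] v=[-0.6719]
Step 15: x=[8.8074] v=[-0.7155]
Step 16: x=[8.7695] v=[-0.7582]
Step 17: x=[8.7295] v=[-0.7999]
Step 18: x=[8.6875] v=[-0.8406]
Step 19: x=[8.6435] v=[-0.8803]
Step 20: x=[8.5976] v=[-0.9189]
Step 21: x=[8.5498] v=[-0.9563]
Step 22: x=[8.5002] v=[-0.9925]
Step 23: x=[8.4488] v=[-1.0275]
Step 24: x=[8.3957] v=[-1.0612]
Step 25: x=[8.3410] v=[-1.0936]
Step 26: x=[8.2848] v=[-1.1246]
Step 27: x=[8.2271] v=[-1.1542]
Step 28: x=[8.1680] v=[-1.1824]
Step 29: x=[8.1075] v=[-1.2091]
Step 30: x=[8.0458] v=[-1.2343]
Step 31: x=[7.9829] v=[-1.2579]
Step 32: x=[7.9189] v=[-1.2800]
Step 33: x=[7.8539] v=[-1.3005]
Step 34: x=[7.7879] v=[-1.3194]
Step 35: x=[7.7211] v=[-1.3366]
Step 36: x=[7.6535] v=[-1.3521]
Step 37: x=[7.5852] v=[-1.3659]
Step 38: x=[7.5163] v=[-1.3780]
Step 39: x=[7.4469] v=[-1.3884]
Step 40: x=[7.3770] v=[-1.3971]
Step 41: x=[7.3068] v=[-1.4040]
Step 42: x=[7.2363] v=[-1.4092]
Step 43: x=[7.1657] v=[-1.4126]
Step 44: x=[7.0950] v=[-1.4142]
Step 45: x=[7.0243] v=[-1.4141]
Step 46: x=[6.9537] v=[-1.4122]
Step 47: x=[6.8833] v=[-1.4085]
Step 48: x=[6.8131] v=[-1.4031]
Step 49: x=[6.7433] v=[-1.3959]
Step 50: x=[6.6740] v=[-1.3870]
Step 51: x=[6.6052] v=[-1.3764]
Step 52: x=[6.5370] v=[-1.3640]
Step 53: x=[6.4695] v=[-1.3499]
Step 54: x=[6.4028] v=[-1.3341]
Step 55: x=[6.3370] v=[-1.3167]
Step 56: x=[6.2721] v=[-1.2976]
Step 57: x=[6.2083] v=[-1.2769]
v[0] did not become non-negative within 57 steps; using fallback time=2.8500

Answer: 2.8500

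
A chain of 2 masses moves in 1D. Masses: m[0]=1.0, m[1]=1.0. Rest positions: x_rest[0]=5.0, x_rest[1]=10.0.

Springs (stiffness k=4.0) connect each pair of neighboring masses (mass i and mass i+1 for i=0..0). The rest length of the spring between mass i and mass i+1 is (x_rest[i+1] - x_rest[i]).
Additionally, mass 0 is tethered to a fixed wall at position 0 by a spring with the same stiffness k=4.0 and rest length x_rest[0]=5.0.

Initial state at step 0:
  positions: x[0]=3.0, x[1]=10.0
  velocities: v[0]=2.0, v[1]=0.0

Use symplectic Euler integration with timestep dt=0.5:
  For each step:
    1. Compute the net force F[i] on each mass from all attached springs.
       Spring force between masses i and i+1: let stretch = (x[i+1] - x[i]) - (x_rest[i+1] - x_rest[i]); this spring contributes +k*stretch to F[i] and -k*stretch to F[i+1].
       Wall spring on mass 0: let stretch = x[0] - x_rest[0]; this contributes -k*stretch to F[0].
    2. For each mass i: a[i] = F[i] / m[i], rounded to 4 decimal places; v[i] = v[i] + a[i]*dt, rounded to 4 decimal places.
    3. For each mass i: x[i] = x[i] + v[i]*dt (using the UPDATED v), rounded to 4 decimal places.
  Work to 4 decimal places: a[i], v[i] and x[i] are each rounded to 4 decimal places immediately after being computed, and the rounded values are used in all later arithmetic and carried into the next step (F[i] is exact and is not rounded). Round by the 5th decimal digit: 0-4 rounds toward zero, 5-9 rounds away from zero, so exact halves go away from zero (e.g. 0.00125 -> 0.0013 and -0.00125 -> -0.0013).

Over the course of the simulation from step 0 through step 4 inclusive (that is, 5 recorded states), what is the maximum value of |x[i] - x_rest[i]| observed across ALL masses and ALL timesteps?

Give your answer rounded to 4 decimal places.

Step 0: x=[3.0000 10.0000] v=[2.0000 0.0000]
Step 1: x=[8.0000 8.0000] v=[10.0000 -4.0000]
Step 2: x=[5.0000 11.0000] v=[-6.0000 6.0000]
Step 3: x=[3.0000 13.0000] v=[-4.0000 4.0000]
Step 4: x=[8.0000 10.0000] v=[10.0000 -6.0000]
Max displacement = 3.0000

Answer: 3.0000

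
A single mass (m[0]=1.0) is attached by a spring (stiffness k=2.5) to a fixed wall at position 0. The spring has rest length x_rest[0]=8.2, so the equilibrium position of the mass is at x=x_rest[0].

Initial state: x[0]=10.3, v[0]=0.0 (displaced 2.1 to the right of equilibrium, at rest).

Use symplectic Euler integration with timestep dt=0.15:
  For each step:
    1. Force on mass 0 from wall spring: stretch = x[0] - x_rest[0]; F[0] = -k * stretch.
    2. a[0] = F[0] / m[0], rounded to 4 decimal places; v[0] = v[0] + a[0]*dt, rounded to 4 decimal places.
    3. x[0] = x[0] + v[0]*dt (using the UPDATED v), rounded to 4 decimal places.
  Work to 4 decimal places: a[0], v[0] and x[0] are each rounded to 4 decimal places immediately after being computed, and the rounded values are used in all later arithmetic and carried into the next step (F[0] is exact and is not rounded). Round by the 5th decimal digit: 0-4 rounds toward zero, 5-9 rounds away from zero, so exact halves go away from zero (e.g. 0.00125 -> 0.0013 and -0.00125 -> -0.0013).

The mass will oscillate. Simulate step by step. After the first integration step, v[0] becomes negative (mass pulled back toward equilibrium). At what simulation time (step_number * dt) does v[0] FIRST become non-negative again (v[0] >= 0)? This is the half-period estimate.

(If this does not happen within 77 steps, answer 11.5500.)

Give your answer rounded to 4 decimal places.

Step 0: x=[10.3000] v=[0.0000]
Step 1: x=[10.1819] v=[-0.7875]
Step 2: x=[9.9523] v=[-1.5307]
Step 3: x=[9.6241] v=[-2.1878]
Step 4: x=[9.2158] v=[-2.7218]
Step 5: x=[8.7504] v=[-3.1027]
Step 6: x=[8.2540] v=[-3.3091]
Step 7: x=[7.7546] v=[-3.3294]
Step 8: x=[7.2802] v=[-3.1624]
Step 9: x=[6.8576] v=[-2.8175]
Step 10: x=[6.5105] v=[-2.3141]
Step 11: x=[6.2584] v=[-1.6805]
Step 12: x=[6.1155] v=[-0.9524]
Step 13: x=[6.0899] v=[-0.1707]
Step 14: x=[6.1830] v=[0.6206]
First v>=0 after going negative at step 14, time=2.1000

Answer: 2.1000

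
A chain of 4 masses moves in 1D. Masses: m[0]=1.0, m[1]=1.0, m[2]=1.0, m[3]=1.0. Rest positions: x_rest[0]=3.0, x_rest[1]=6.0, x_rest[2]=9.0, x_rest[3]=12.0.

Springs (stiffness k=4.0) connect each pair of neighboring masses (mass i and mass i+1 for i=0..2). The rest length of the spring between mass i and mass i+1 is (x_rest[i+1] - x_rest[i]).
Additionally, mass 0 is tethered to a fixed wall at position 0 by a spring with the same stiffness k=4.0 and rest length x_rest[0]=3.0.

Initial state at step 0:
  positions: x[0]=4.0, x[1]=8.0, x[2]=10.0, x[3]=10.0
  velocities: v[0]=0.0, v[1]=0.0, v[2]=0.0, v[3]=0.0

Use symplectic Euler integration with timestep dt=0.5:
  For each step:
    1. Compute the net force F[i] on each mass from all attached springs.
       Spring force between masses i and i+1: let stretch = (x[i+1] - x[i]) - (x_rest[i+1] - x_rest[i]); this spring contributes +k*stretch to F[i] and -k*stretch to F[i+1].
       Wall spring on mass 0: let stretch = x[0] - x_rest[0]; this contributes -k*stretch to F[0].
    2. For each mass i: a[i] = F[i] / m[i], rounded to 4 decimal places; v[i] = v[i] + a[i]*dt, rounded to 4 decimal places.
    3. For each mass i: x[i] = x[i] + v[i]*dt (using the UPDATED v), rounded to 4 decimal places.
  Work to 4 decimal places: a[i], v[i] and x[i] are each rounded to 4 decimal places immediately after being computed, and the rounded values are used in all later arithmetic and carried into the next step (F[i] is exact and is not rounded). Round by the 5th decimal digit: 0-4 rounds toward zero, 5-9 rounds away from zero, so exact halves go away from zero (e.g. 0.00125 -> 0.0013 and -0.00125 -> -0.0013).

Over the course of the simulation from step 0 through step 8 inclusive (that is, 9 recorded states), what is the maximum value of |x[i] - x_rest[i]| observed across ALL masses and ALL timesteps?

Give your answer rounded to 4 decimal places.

Step 0: x=[4.0000 8.0000 10.0000 10.0000] v=[0.0000 0.0000 0.0000 0.0000]
Step 1: x=[4.0000 6.0000 8.0000 13.0000] v=[0.0000 -4.0000 -4.0000 6.0000]
Step 2: x=[2.0000 4.0000 9.0000 14.0000] v=[-4.0000 -4.0000 2.0000 2.0000]
Step 3: x=[0.0000 5.0000 10.0000 13.0000] v=[-4.0000 2.0000 2.0000 -2.0000]
Step 4: x=[3.0000 6.0000 9.0000 12.0000] v=[6.0000 2.0000 -2.0000 -2.0000]
Step 5: x=[6.0000 7.0000 8.0000 11.0000] v=[6.0000 2.0000 -2.0000 -2.0000]
Step 6: x=[4.0000 8.0000 9.0000 10.0000] v=[-4.0000 2.0000 2.0000 -2.0000]
Step 7: x=[2.0000 6.0000 10.0000 11.0000] v=[-4.0000 -4.0000 2.0000 2.0000]
Step 8: x=[2.0000 4.0000 8.0000 14.0000] v=[0.0000 -4.0000 -4.0000 6.0000]
Max displacement = 3.0000

Answer: 3.0000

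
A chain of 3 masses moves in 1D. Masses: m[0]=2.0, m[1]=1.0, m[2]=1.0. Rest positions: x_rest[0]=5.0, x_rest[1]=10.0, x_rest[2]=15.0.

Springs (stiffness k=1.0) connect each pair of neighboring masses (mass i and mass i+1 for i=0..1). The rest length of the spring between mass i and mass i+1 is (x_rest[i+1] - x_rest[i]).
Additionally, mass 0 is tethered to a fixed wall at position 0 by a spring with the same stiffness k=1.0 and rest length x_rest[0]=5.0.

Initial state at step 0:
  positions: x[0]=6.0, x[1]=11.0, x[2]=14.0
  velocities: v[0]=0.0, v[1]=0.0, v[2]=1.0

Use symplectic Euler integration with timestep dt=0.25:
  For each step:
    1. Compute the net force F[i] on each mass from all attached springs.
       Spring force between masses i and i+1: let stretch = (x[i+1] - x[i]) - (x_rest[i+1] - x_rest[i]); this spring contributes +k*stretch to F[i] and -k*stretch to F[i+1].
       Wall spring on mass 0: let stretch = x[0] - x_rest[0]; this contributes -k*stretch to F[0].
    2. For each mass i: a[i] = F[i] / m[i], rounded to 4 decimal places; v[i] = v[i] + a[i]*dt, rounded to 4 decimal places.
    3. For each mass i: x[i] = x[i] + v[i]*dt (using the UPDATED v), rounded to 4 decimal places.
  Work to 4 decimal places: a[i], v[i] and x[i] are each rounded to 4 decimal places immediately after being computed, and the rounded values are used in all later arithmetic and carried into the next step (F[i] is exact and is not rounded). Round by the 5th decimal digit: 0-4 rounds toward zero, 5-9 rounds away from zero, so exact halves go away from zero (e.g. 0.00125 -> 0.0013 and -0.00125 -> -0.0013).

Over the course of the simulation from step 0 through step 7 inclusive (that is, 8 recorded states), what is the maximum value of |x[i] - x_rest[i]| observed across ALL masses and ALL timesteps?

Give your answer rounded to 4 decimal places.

Step 0: x=[6.0000 11.0000 14.0000] v=[0.0000 0.0000 1.0000]
Step 1: x=[5.9688 10.8750 14.3750] v=[-0.1250 -0.5000 1.5000]
Step 2: x=[5.9044 10.6621 14.8438] v=[-0.2578 -0.8516 1.8750]
Step 3: x=[5.8041 10.4132 15.3637] v=[-0.4012 -0.9956 2.0796]
Step 4: x=[5.6665 10.1856 15.8867] v=[-0.5506 -0.9103 2.0920]
Step 5: x=[5.4930 10.0319 16.3659] v=[-0.6940 -0.6148 1.9167]
Step 6: x=[5.2897 9.9904 16.7617] v=[-0.8133 -0.1660 1.5832]
Step 7: x=[5.0680 10.0783 17.0468] v=[-0.8869 0.3517 1.1404]
Max displacement = 2.0468

Answer: 2.0468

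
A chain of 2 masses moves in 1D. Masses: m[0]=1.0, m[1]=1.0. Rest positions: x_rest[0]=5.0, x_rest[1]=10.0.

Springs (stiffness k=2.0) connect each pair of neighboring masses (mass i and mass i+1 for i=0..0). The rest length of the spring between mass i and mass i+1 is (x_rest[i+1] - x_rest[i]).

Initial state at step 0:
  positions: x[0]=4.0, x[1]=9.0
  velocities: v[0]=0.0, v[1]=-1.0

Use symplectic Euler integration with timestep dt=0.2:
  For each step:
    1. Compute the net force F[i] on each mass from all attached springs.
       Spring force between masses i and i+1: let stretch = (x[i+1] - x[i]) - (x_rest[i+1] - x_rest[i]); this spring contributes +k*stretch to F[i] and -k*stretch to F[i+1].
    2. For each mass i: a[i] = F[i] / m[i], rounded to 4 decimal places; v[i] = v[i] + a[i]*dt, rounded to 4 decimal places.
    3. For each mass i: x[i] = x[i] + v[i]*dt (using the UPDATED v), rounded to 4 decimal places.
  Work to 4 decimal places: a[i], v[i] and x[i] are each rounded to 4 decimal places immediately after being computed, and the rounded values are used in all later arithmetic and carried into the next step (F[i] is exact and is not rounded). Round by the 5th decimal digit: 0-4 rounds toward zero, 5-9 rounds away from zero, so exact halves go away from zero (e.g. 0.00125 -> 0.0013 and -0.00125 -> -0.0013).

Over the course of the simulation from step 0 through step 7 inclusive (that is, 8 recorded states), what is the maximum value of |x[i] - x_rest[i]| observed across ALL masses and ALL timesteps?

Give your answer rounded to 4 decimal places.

Answer: 1.7809

Derivation:
Step 0: x=[4.0000 9.0000] v=[0.0000 -1.0000]
Step 1: x=[4.0000 8.8000] v=[0.0000 -1.0000]
Step 2: x=[3.9840 8.6160] v=[-0.0800 -0.9200]
Step 3: x=[3.9386 8.4614] v=[-0.2272 -0.7728]
Step 4: x=[3.8550 8.3450] v=[-0.4181 -0.5819]
Step 5: x=[3.7306 8.2694] v=[-0.6221 -0.3779]
Step 6: x=[3.5693 8.2307] v=[-0.8066 -0.1934]
Step 7: x=[3.3809 8.2191] v=[-0.9420 -0.0580]
Max displacement = 1.7809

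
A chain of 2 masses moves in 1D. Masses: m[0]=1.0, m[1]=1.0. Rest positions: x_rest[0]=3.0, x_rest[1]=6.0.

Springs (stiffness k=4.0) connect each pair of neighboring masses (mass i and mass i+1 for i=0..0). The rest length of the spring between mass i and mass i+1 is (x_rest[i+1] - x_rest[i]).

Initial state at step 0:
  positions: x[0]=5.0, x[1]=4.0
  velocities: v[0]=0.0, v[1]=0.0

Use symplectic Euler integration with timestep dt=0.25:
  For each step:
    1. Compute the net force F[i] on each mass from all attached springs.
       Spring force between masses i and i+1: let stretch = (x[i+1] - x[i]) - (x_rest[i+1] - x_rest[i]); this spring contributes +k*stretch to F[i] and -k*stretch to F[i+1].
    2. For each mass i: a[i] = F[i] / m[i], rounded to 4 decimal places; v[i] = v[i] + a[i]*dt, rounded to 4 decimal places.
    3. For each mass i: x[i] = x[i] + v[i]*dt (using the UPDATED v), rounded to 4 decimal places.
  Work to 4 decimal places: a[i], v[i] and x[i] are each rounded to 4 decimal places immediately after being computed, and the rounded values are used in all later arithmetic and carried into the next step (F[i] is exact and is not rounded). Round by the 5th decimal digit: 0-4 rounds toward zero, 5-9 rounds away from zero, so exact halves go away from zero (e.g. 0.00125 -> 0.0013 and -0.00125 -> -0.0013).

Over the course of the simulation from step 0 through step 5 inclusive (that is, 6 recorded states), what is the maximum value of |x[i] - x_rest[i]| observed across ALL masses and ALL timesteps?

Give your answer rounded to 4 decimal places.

Step 0: x=[5.0000 4.0000] v=[0.0000 0.0000]
Step 1: x=[4.0000 5.0000] v=[-4.0000 4.0000]
Step 2: x=[2.5000 6.5000] v=[-6.0000 6.0000]
Step 3: x=[1.2500 7.7500] v=[-5.0000 5.0000]
Step 4: x=[0.8750 8.1250] v=[-1.5000 1.5000]
Step 5: x=[1.5625 7.4375] v=[2.7500 -2.7500]
Max displacement = 2.1250

Answer: 2.1250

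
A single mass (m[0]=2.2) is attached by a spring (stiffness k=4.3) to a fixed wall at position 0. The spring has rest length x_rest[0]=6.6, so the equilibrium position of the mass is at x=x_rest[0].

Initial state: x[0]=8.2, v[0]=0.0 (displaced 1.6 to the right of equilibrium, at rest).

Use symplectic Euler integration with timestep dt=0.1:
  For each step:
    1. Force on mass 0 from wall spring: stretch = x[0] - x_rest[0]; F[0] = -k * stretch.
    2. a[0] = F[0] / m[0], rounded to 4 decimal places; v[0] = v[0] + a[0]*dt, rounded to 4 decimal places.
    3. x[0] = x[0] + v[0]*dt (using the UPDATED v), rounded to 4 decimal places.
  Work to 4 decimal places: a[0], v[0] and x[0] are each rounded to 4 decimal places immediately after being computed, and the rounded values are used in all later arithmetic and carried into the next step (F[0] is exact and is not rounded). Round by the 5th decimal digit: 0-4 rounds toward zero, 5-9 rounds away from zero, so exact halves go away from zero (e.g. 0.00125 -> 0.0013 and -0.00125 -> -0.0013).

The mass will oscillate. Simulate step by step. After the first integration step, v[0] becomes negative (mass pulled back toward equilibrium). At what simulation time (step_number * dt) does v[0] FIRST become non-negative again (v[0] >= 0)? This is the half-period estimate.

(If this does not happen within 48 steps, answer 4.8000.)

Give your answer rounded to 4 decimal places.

Step 0: x=[8.2000] v=[0.0000]
Step 1: x=[8.1687] v=[-0.3127]
Step 2: x=[8.1068] v=[-0.6193]
Step 3: x=[8.0154] v=[-0.9138]
Step 4: x=[7.8964] v=[-1.1905]
Step 5: x=[7.7520] v=[-1.4439]
Step 6: x=[7.5851] v=[-1.6691]
Step 7: x=[7.3989] v=[-1.8616]
Step 8: x=[7.1971] v=[-2.0178]
Step 9: x=[6.9837] v=[-2.1345]
Step 10: x=[6.7628] v=[-2.2095]
Step 11: x=[6.5387] v=[-2.2413]
Step 12: x=[6.3158] v=[-2.2293]
Step 13: x=[6.0984] v=[-2.1738]
Step 14: x=[5.8908] v=[-2.0758]
Step 15: x=[5.6971] v=[-1.9372]
Step 16: x=[5.5210] v=[-1.7607]
Step 17: x=[5.3660] v=[-1.5498]
Step 18: x=[5.2351] v=[-1.3086]
Step 19: x=[5.1309] v=[-1.0418]
Step 20: x=[5.0554] v=[-0.7547]
Step 21: x=[5.0101] v=[-0.4528]
Step 22: x=[4.9959] v=[-0.1421]
Step 23: x=[5.0130] v=[0.1714]
First v>=0 after going negative at step 23, time=2.3000

Answer: 2.3000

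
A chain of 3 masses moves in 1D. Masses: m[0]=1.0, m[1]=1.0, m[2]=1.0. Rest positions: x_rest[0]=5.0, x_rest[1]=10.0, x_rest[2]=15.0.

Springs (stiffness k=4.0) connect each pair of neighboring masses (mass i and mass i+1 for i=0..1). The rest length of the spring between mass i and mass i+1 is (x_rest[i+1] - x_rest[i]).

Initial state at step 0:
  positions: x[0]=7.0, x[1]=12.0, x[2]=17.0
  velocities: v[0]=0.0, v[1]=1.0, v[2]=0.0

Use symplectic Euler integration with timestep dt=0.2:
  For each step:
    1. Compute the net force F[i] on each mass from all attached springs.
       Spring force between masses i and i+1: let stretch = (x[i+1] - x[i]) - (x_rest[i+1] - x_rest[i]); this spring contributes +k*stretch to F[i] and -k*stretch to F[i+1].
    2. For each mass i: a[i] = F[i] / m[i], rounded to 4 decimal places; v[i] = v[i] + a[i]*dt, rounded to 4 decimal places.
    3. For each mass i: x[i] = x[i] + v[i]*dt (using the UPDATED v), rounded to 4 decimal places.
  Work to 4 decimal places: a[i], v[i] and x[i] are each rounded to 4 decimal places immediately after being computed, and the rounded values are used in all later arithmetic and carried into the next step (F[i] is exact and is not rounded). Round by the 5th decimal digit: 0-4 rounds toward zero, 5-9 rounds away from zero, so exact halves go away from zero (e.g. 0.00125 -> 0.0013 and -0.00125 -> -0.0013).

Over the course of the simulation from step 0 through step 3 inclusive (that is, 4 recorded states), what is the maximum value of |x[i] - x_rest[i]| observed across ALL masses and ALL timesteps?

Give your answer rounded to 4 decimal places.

Answer: 2.3747

Derivation:
Step 0: x=[7.0000 12.0000 17.0000] v=[0.0000 1.0000 0.0000]
Step 1: x=[7.0000 12.2000 17.0000] v=[0.0000 1.0000 0.0000]
Step 2: x=[7.0320 12.3360 17.0320] v=[0.1600 0.6800 0.1600]
Step 3: x=[7.1126 12.3747 17.1126] v=[0.4032 0.1936 0.4032]
Max displacement = 2.3747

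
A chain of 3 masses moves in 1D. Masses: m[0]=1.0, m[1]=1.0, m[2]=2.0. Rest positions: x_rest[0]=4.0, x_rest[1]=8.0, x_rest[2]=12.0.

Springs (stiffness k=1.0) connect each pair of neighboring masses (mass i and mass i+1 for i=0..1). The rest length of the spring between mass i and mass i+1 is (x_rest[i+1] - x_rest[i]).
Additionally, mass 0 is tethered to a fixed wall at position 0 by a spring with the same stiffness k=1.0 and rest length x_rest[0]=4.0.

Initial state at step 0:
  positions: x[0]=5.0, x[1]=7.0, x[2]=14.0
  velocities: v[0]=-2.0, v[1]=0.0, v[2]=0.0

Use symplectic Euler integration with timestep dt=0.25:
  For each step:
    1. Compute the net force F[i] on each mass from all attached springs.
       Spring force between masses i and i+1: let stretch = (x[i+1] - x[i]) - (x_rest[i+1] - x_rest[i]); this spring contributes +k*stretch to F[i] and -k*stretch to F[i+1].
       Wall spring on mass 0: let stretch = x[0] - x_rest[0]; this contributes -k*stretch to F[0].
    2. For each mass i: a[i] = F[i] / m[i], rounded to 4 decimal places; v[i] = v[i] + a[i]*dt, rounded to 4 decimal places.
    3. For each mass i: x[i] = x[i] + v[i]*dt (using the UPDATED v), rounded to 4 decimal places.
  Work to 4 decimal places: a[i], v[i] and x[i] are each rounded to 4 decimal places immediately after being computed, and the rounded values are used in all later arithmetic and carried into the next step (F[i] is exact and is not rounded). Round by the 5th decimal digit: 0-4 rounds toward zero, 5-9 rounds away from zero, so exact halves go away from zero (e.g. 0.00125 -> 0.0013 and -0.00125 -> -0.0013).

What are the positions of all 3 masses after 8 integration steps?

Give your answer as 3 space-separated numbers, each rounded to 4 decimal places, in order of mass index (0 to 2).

Step 0: x=[5.0000 7.0000 14.0000] v=[-2.0000 0.0000 0.0000]
Step 1: x=[4.3125 7.3125 13.9063] v=[-2.7500 1.2500 -0.3750]
Step 2: x=[3.5430 7.8496 13.7315] v=[-3.0781 2.1485 -0.6992]
Step 3: x=[2.8212 8.4852 13.4979] v=[-2.8872 2.5423 -0.9345]
Step 4: x=[2.2771 9.0801 13.2326] v=[-2.1765 2.3795 -1.0611]
Step 5: x=[2.0159 9.5093 12.9626] v=[-1.0450 1.7169 -1.0802]
Step 6: x=[2.0970 9.6860 12.7096] v=[0.3244 0.7069 -1.0119]
Step 7: x=[2.5214 9.5774 12.4871] v=[1.6974 -0.4345 -0.8899]
Step 8: x=[3.2292 9.2096 12.2987] v=[2.8311 -1.4711 -0.7536]

Answer: 3.2292 9.2096 12.2987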